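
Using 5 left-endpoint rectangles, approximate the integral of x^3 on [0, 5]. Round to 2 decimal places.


Left Riemann sum uses left endpoints of each subinterval.
Interval: [0, 5], n = 5
dx = (5 - 0) / 5 = 1
Left endpoints: [0, 1, 2, 3, 4]
f values: [0, 1, 8, 27, 64]
Sum = dx * (sum of f values)
= 1 * 100
= 100 = 100.00

100.00


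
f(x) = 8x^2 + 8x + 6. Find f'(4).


Differentiate term by term using power and sum rules:
f(x) = 8x^2 + 8x + 6
f'(x) = 16x + 8
Substitute x = 4:
f'(4) = 16 * 4 + 8
= 64 + 8
= 72

72


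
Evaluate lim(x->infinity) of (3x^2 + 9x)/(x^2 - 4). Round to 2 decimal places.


For limits at infinity with equal-degree polynomials,
we compare leading coefficients.
Numerator leading term: 3x^2
Denominator leading term: x^2
Divide both by x^2:
lim = (3 + 9/x) / (1 - 4/x^2)
As x -> infinity, the 1/x and 1/x^2 terms vanish:
= 3/1 = 3 = 3.00

3.00


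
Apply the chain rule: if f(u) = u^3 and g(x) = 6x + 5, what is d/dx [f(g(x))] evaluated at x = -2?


Using the chain rule: (f(g(x)))' = f'(g(x)) * g'(x)
First, find g(-2):
g(-2) = 6 * (-2) + 5 = -7
Next, f'(u) = 3u^2
And g'(x) = 6
So f'(g(-2)) * g'(-2)
= 3 * (-7)^2 * 6
= 3 * 49 * 6
= 882

882


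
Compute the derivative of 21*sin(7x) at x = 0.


Apply the chain rule to differentiate 21*sin(7x):
d/dx [21*sin(7x)]
= 21 * cos(7x) * d/dx(7x)
= 21 * 7 * cos(7x)
= 147 * cos(7x)
Evaluate at x = 0:
= 147 * cos(0)
= 147 * 1
= 147

147


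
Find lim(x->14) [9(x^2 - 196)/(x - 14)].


Direct substitution gives 0/0, so we factor the numerator.
Factor: 9(x^2 - 196) = 9 * (x - 14)(x + 14)
Cancel the common factor (x - 14):
9(x^2 - 196)/(x - 14) = 9 * (x + 14)
Now substitute x = 14:
= 9 * (14 + 14) = 252

252


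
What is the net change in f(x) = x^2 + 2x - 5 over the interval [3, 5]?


Net change = f(b) - f(a)
f(x) = x^2 + 2x - 5
Compute f(5):
f(5) = 1 * 5^2 + 2 * 5 - 5
= 25 + 10 - 5
= 30
Compute f(3):
f(3) = 1 * 3^2 + 2 * 3 - 5
= 9 + 6 - 5
= 10
Net change = 30 - 10 = 20

20


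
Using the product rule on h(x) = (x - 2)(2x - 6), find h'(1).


Let u(x) = x - 2 and v(x) = 2x - 6
u'(x) = 1
v'(x) = 2
Product rule: h'(x) = u'(x)*v(x) + u(x)*v'(x)
= 1 * (2x - 6) + (x - 2) * 2
At x = 1:
u(1) = 1 * 1 - 2 = -1
v(1) = 2 * 1 - 6 = -4
h'(1) = 1 * (-4) + (-1) * 2
= -4 - 2
= -6

-6


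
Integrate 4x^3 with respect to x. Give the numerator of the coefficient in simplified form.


Apply the power rule for integration:
integral of ax^n dx = a/(n+1) * x^(n+1) + C
integral of 4x^3 dx
= 4/4 * x^4 + C
= 1 * x^4 + C
The coefficient in lowest terms is 1 = 1/1, so its numerator is 1

1


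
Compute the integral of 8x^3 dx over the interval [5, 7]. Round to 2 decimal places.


Find the antiderivative of 8x^3:
F(x) = 8/4 * x^4
Apply the Fundamental Theorem of Calculus:
F(7) - F(5)
= 8/4 * 7^4 - 8/4 * 5^4
= 8/4 * (2401 - 625)
= 8/4 * 1776
= 3552 = 3552.00

3552.00


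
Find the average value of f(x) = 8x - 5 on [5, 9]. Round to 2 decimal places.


Average value = 1/(b-a) * integral from a to b of f(x) dx
First compute the integral of 8x - 5:
F(x) = 4x^2 - 5x
F(9) = 4 * 81 - 5 * 9 = 279
F(5) = 4 * 25 - 5 * 5 = 75
Integral = 279 - 75 = 204
Average = 204 / (9 - 5) = 204 / 4
= 51 = 51.00

51.00


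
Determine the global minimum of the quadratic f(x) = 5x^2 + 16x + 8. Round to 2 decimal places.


For a quadratic f(x) = ax^2 + bx + c with a > 0, the minimum is at the vertex.
Vertex x-coordinate: x = -b/(2a)
x = -(16) / (2 * 5)
x = -16/10 = -8/5
Substitute back to find the minimum value:
f(-8/5) = 5 * (-8/5)^2 + 16 * (-8/5) + 8
= 64/5 - 128/5 + 8
= -24/5 = -4.80

-4.80


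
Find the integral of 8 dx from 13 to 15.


The integral of a constant k over [a, b] equals k * (b - a).
integral from 13 to 15 of 8 dx
= 8 * (15 - 13)
= 8 * 2
= 16

16


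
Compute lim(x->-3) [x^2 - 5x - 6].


Since polynomials are continuous, we use direct substitution.
lim(x->-3) of x^2 - 5x - 6
= 1 * (-3)^2 - 5 * (-3) - 6
= 9 + 15 - 6
= 18

18


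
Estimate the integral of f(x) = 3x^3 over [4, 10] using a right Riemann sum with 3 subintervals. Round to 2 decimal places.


Right Riemann sum uses right endpoints of each subinterval.
Interval: [4, 10], n = 3
dx = (10 - 4) / 3 = 2
Right endpoints: [6, 8, 10]
f values: [648, 1536, 3000]
Sum = dx * (sum of f values)
= 2 * 5184
= 10368 = 10368.00

10368.00


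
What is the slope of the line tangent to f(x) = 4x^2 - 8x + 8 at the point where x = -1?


The slope of the tangent line equals f'(x) at the point.
f(x) = 4x^2 - 8x + 8
f'(x) = 8x - 8
At x = -1:
f'(-1) = 8 * (-1) - 8
= -8 - 8
= -16

-16


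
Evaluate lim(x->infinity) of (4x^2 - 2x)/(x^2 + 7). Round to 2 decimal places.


For limits at infinity with equal-degree polynomials,
we compare leading coefficients.
Numerator leading term: 4x^2
Denominator leading term: x^2
Divide both by x^2:
lim = (4 - 2/x) / (1 + 7/x^2)
As x -> infinity, the 1/x and 1/x^2 terms vanish:
= 4/1 = 4 = 4.00

4.00


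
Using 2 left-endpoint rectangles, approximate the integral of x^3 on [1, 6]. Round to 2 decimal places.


Left Riemann sum uses left endpoints of each subinterval.
Interval: [1, 6], n = 2
dx = (6 - 1) / 2 = 5/2
Left endpoints: [1, 7/2]
f values: [1, 343/8]
Sum = dx * (sum of f values)
= 5/2 * 351/8
= 1755/16 ≈ 109.69

109.69


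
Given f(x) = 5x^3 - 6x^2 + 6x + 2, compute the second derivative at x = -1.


First derivative:
f'(x) = 15x^2 - 12x + 6
Second derivative:
f''(x) = 30x - 12
Substitute x = -1:
f''(-1) = 30 * (-1) - 12
= -30 - 12
= -42

-42


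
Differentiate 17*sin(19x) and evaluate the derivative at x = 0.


Apply the chain rule to differentiate 17*sin(19x):
d/dx [17*sin(19x)]
= 17 * cos(19x) * d/dx(19x)
= 17 * 19 * cos(19x)
= 323 * cos(19x)
Evaluate at x = 0:
= 323 * cos(0)
= 323 * 1
= 323

323


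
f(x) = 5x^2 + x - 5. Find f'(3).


Differentiate term by term using power and sum rules:
f(x) = 5x^2 + x - 5
f'(x) = 10x + 1
Substitute x = 3:
f'(3) = 10 * 3 + 1
= 30 + 1
= 31

31


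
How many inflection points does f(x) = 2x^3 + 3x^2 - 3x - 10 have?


Inflection points occur where f''(x) = 0 and concavity changes.
f(x) = 2x^3 + 3x^2 - 3x - 10
f'(x) = 6x^2 + 6x - 3
f''(x) = 12x + 6
Set f''(x) = 0:
12x + 6 = 0
x = -6 / 12 = -1/2
Since f''(x) is linear (degree 1), it changes sign at this point.
Therefore there is exactly 1 inflection point.

1


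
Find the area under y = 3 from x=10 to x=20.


The area under a constant function y = 3 is a rectangle.
Width = 20 - 10 = 10
Height = 3
Area = width * height
= 10 * 3
= 30

30


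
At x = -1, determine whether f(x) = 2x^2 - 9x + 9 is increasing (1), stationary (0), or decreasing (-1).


Compute f'(x) to determine behavior:
f'(x) = 4x - 9
f'(-1) = 4 * (-1) - 9
= -4 - 9
= -13
Since f'(-1) < 0, the function is decreasing (-1)

-1


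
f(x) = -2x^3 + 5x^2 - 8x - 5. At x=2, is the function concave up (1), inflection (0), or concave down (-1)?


Concavity is determined by the sign of f''(x).
f(x) = -2x^3 + 5x^2 - 8x - 5
f'(x) = -6x^2 + 10x - 8
f''(x) = -12x + 10
f''(2) = -12 * 2 + 10
= -24 + 10
= -14
Since f''(2) < 0, the function is concave down (-1)

-1


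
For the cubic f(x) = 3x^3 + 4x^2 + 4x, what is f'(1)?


Differentiate f(x) = 3x^3 + 4x^2 + 4x term by term:
f'(x) = 9x^2 + 8x + 4
Substitute x = 1:
f'(1) = 9 * 1^2 + 8 * 1 + 4
= 9 + 8 + 4
= 21

21


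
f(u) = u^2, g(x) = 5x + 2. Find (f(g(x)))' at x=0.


Using the chain rule: (f(g(x)))' = f'(g(x)) * g'(x)
First, find g(0):
g(0) = 5 * 0 + 2 = 2
Next, f'(u) = 2u
And g'(x) = 5
So f'(g(0)) * g'(0)
= 2 * 2 * 5
= 20

20


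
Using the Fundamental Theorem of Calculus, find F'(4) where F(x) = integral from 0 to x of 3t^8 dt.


By the Fundamental Theorem of Calculus (Part 1):
If F(x) = integral from 0 to x of f(t) dt, then F'(x) = f(x)
Here f(t) = 3t^8
So F'(x) = 3x^8
Evaluate at x = 4:
F'(4) = 3 * 4^8
= 3 * 65536
= 196608

196608


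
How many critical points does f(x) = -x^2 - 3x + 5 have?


Find where f'(x) = 0:
f'(x) = -2x - 3
Set f'(x) = 0:
-2x - 3 = 0
x = 3 / (-2) = -3/2
This is a linear equation in x, so there is exactly one solution.
Number of critical points: 1

1


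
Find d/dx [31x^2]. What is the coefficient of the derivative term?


We apply the power rule: d/dx [ax^n] = a*n * x^(n-1)
d/dx [31x^2]
= 31 * 2 * x^(2-1)
= 62x
The coefficient is 62

62


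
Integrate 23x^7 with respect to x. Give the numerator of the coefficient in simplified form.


Apply the power rule for integration:
integral of ax^n dx = a/(n+1) * x^(n+1) + C
integral of 23x^7 dx
= 23/8 * x^8 + C
The coefficient in lowest terms is 23/8, and its numerator is 23

23


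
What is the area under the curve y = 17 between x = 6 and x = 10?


The area under a constant function y = 17 is a rectangle.
Width = 10 - 6 = 4
Height = 17
Area = width * height
= 4 * 17
= 68

68


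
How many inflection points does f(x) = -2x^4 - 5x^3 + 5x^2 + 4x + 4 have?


Inflection points occur where f''(x) = 0 and concavity changes.
f(x) = -2x^4 - 5x^3 + 5x^2 + 4x + 4
f'(x) = -8x^3 - 15x^2 + 10x + 4
f''(x) = -24x^2 - 30x + 10
This is a quadratic in x. Use the discriminant to count real roots.
Discriminant = (-30)^2 - 4 * (-24) * 10
= 900 - (-960)
= 1860
Since discriminant > 0, f''(x) = 0 has 2 distinct real solutions.
A quadratic with two distinct real roots changes sign at each root, so concavity changes at both.
Number of inflection points: 2

2


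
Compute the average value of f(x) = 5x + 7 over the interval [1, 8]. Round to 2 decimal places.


Average value = 1/(b-a) * integral from a to b of f(x) dx
First compute the integral of 5x + 7:
F(x) = (5/2)x^2 + 7x
F(8) = 5/2 * 64 + 7 * 8 = 216
F(1) = 5/2 * 1 + 7 * 1 = 19/2
Integral = 216 - 19/2 = 413/2
Average = (413/2) / (8 - 1) = (413/2) / 7
= 59/2 = 29.50

29.50


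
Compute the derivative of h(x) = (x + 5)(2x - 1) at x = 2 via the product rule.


Let u(x) = x + 5 and v(x) = 2x - 1
u'(x) = 1
v'(x) = 2
Product rule: h'(x) = u'(x)*v(x) + u(x)*v'(x)
= 1 * (2x - 1) + (x + 5) * 2
At x = 2:
u(2) = 1 * 2 + 5 = 7
v(2) = 2 * 2 - 1 = 3
h'(2) = 1 * 3 + 7 * 2
= 3 + 14
= 17

17


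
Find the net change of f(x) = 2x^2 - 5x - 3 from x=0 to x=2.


Net change = f(b) - f(a)
f(x) = 2x^2 - 5x - 3
Compute f(2):
f(2) = 2 * 2^2 - 5 * 2 - 3
= 8 - 10 - 3
= -5
Compute f(0):
f(0) = 2 * 0^2 - 5 * 0 - 3
= 0 + 0 - 3
= -3
Net change = -5 - (-3) = -2

-2


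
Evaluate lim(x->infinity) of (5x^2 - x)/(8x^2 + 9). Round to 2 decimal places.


For limits at infinity with equal-degree polynomials,
we compare leading coefficients.
Numerator leading term: 5x^2
Denominator leading term: 8x^2
Divide both by x^2:
lim = (5 - 1/x) / (8 + 9/x^2)
As x -> infinity, the 1/x and 1/x^2 terms vanish:
= 5/8 ≈ 0.63

0.63


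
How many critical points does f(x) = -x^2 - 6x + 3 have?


Find where f'(x) = 0:
f'(x) = -2x - 6
Set f'(x) = 0:
-2x - 6 = 0
x = 6 / (-2) = -3
This is a linear equation in x, so there is exactly one solution.
Number of critical points: 1

1


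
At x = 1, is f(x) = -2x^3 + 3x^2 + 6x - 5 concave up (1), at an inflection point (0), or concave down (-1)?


Concavity is determined by the sign of f''(x).
f(x) = -2x^3 + 3x^2 + 6x - 5
f'(x) = -6x^2 + 6x + 6
f''(x) = -12x + 6
f''(1) = -12 * 1 + 6
= -12 + 6
= -6
Since f''(1) < 0, the function is concave down (-1)

-1


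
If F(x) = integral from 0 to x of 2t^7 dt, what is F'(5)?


By the Fundamental Theorem of Calculus (Part 1):
If F(x) = integral from 0 to x of f(t) dt, then F'(x) = f(x)
Here f(t) = 2t^7
So F'(x) = 2x^7
Evaluate at x = 5:
F'(5) = 2 * 5^7
= 2 * 78125
= 156250

156250


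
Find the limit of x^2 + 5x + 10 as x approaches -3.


Since polynomials are continuous, we use direct substitution.
lim(x->-3) of x^2 + 5x + 10
= 1 * (-3)^2 + 5 * (-3) + 10
= 9 - 15 + 10
= 4

4


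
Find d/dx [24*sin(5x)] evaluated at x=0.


Apply the chain rule to differentiate 24*sin(5x):
d/dx [24*sin(5x)]
= 24 * cos(5x) * d/dx(5x)
= 24 * 5 * cos(5x)
= 120 * cos(5x)
Evaluate at x = 0:
= 120 * cos(0)
= 120 * 1
= 120

120


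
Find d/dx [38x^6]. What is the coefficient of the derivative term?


We apply the power rule: d/dx [ax^n] = a*n * x^(n-1)
d/dx [38x^6]
= 38 * 6 * x^(6-1)
= 228x^5
The coefficient is 228

228


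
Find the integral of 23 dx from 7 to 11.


The integral of a constant k over [a, b] equals k * (b - a).
integral from 7 to 11 of 23 dx
= 23 * (11 - 7)
= 23 * 4
= 92

92


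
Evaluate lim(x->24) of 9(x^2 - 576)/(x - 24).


Direct substitution gives 0/0, so we factor the numerator.
Factor: 9(x^2 - 576) = 9 * (x - 24)(x + 24)
Cancel the common factor (x - 24):
9(x^2 - 576)/(x - 24) = 9 * (x + 24)
Now substitute x = 24:
= 9 * (24 + 24) = 432

432


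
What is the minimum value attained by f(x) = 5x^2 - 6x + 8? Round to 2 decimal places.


For a quadratic f(x) = ax^2 + bx + c with a > 0, the minimum is at the vertex.
Vertex x-coordinate: x = -b/(2a)
x = -(-6) / (2 * 5)
x = 6/10 = 3/5
Substitute back to find the minimum value:
f(3/5) = 5 * (3/5)^2 - 6 * (3/5) + 8
= 9/5 - 18/5 + 8
= 31/5 = 6.20

6.20


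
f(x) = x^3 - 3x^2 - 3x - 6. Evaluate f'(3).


Differentiate f(x) = x^3 - 3x^2 - 3x - 6 term by term:
f'(x) = 3x^2 - 6x - 3
Substitute x = 3:
f'(3) = 3 * 3^2 - 6 * 3 - 3
= 27 - 18 - 3
= 6

6


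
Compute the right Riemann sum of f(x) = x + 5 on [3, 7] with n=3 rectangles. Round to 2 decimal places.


Right Riemann sum uses right endpoints of each subinterval.
Interval: [3, 7], n = 3
dx = (7 - 3) / 3 = 4/3
Right endpoints: [13/3, 17/3, 7]
f values: [28/3, 32/3, 12]
Sum = dx * (sum of f values)
= 4/3 * 32
= 128/3 ≈ 42.67

42.67


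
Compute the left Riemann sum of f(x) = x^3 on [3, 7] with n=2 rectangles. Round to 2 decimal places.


Left Riemann sum uses left endpoints of each subinterval.
Interval: [3, 7], n = 2
dx = (7 - 3) / 2 = 2
Left endpoints: [3, 5]
f values: [27, 125]
Sum = dx * (sum of f values)
= 2 * 152
= 304 = 304.00

304.00


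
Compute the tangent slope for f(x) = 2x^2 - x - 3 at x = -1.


The slope of the tangent line equals f'(x) at the point.
f(x) = 2x^2 - x - 3
f'(x) = 4x - 1
At x = -1:
f'(-1) = 4 * (-1) - 1
= -4 - 1
= -5

-5


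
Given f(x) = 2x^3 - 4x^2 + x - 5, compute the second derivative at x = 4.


First derivative:
f'(x) = 6x^2 - 8x + 1
Second derivative:
f''(x) = 12x - 8
Substitute x = 4:
f''(4) = 12 * 4 - 8
= 48 - 8
= 40

40


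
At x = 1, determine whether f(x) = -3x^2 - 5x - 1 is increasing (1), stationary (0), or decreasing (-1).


Compute f'(x) to determine behavior:
f'(x) = -6x - 5
f'(1) = -6 * 1 - 5
= -6 - 5
= -11
Since f'(1) < 0, the function is decreasing (-1)

-1


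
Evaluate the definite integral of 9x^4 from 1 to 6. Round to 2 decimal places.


Find the antiderivative of 9x^4:
F(x) = 9/5 * x^5
Apply the Fundamental Theorem of Calculus:
F(6) - F(1)
= 9/5 * 6^5 - 9/5 * 1^5
= 9/5 * (7776 - 1)
= 9/5 * 7775
= 13995 = 13995.00

13995.00


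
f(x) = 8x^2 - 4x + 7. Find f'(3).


Differentiate term by term using power and sum rules:
f(x) = 8x^2 - 4x + 7
f'(x) = 16x - 4
Substitute x = 3:
f'(3) = 16 * 3 - 4
= 48 - 4
= 44

44


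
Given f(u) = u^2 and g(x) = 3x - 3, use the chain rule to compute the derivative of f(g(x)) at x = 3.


Using the chain rule: (f(g(x)))' = f'(g(x)) * g'(x)
First, find g(3):
g(3) = 3 * 3 - 3 = 6
Next, f'(u) = 2u
And g'(x) = 3
So f'(g(3)) * g'(3)
= 2 * 6 * 3
= 36

36


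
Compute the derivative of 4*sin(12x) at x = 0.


Apply the chain rule to differentiate 4*sin(12x):
d/dx [4*sin(12x)]
= 4 * cos(12x) * d/dx(12x)
= 4 * 12 * cos(12x)
= 48 * cos(12x)
Evaluate at x = 0:
= 48 * cos(0)
= 48 * 1
= 48

48


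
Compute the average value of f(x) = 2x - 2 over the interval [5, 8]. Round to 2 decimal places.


Average value = 1/(b-a) * integral from a to b of f(x) dx
First compute the integral of 2x - 2:
F(x) = x^2 - 2x
F(8) = 1 * 64 - 2 * 8 = 48
F(5) = 1 * 25 - 2 * 5 = 15
Integral = 48 - 15 = 33
Average = 33 / (8 - 5) = 33 / 3
= 11 = 11.00

11.00


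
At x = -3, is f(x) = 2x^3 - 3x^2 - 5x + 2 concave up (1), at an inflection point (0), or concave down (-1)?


Concavity is determined by the sign of f''(x).
f(x) = 2x^3 - 3x^2 - 5x + 2
f'(x) = 6x^2 - 6x - 5
f''(x) = 12x - 6
f''(-3) = 12 * (-3) - 6
= -36 - 6
= -42
Since f''(-3) < 0, the function is concave down (-1)

-1


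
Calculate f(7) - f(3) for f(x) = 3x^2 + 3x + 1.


Net change = f(b) - f(a)
f(x) = 3x^2 + 3x + 1
Compute f(7):
f(7) = 3 * 7^2 + 3 * 7 + 1
= 147 + 21 + 1
= 169
Compute f(3):
f(3) = 3 * 3^2 + 3 * 3 + 1
= 27 + 9 + 1
= 37
Net change = 169 - 37 = 132

132


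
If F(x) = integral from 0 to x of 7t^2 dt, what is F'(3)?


By the Fundamental Theorem of Calculus (Part 1):
If F(x) = integral from 0 to x of f(t) dt, then F'(x) = f(x)
Here f(t) = 7t^2
So F'(x) = 7x^2
Evaluate at x = 3:
F'(3) = 7 * 3^2
= 7 * 9
= 63

63


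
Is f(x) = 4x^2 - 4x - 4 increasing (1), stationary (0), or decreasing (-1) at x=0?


Compute f'(x) to determine behavior:
f'(x) = 8x - 4
f'(0) = 8 * 0 - 4
= 0 - 4
= -4
Since f'(0) < 0, the function is decreasing (-1)

-1


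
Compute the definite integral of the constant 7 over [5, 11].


The integral of a constant k over [a, b] equals k * (b - a).
integral from 5 to 11 of 7 dx
= 7 * (11 - 5)
= 7 * 6
= 42

42


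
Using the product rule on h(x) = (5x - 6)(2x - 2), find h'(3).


Let u(x) = 5x - 6 and v(x) = 2x - 2
u'(x) = 5
v'(x) = 2
Product rule: h'(x) = u'(x)*v(x) + u(x)*v'(x)
= 5 * (2x - 2) + (5x - 6) * 2
At x = 3:
u(3) = 5 * 3 - 6 = 9
v(3) = 2 * 3 - 2 = 4
h'(3) = 5 * 4 + 9 * 2
= 20 + 18
= 38

38


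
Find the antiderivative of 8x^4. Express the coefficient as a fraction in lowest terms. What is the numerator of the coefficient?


Apply the power rule for integration:
integral of ax^n dx = a/(n+1) * x^(n+1) + C
integral of 8x^4 dx
= 8/5 * x^5 + C
The coefficient in lowest terms is 8/5, and its numerator is 8

8


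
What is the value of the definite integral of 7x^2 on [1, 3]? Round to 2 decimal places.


Find the antiderivative of 7x^2:
F(x) = 7/3 * x^3
Apply the Fundamental Theorem of Calculus:
F(3) - F(1)
= 7/3 * 3^3 - 7/3 * 1^3
= 7/3 * (27 - 1)
= 7/3 * 26
= 182/3 ≈ 60.67

60.67


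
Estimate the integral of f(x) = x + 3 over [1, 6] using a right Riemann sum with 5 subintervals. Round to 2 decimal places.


Right Riemann sum uses right endpoints of each subinterval.
Interval: [1, 6], n = 5
dx = (6 - 1) / 5 = 1
Right endpoints: [2, 3, 4, 5, 6]
f values: [5, 6, 7, 8, 9]
Sum = dx * (sum of f values)
= 1 * 35
= 35 = 35.00

35.00


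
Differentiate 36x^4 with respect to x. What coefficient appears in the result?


We apply the power rule: d/dx [ax^n] = a*n * x^(n-1)
d/dx [36x^4]
= 36 * 4 * x^(4-1)
= 144x^3
The coefficient is 144

144


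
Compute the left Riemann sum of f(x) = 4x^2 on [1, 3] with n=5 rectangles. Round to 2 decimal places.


Left Riemann sum uses left endpoints of each subinterval.
Interval: [1, 3], n = 5
dx = (3 - 1) / 5 = 2/5
Left endpoints: [1, 7/5, 9/5, 11/5, 13/5]
f values: [4, 196/25, 324/25, 484/25, 676/25]
Sum = dx * (sum of f values)
= 2/5 * 356/5
= 712/25 = 28.48

28.48


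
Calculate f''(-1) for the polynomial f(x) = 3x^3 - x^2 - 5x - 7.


First derivative:
f'(x) = 9x^2 - 2x - 5
Second derivative:
f''(x) = 18x - 2
Substitute x = -1:
f''(-1) = 18 * (-1) - 2
= -18 - 2
= -20

-20


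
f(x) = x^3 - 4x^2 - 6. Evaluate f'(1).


Differentiate f(x) = x^3 - 4x^2 - 6 term by term:
f'(x) = 3x^2 - 8x
Substitute x = 1:
f'(1) = 3 * 1^2 - 8 * 1 + 0
= 3 - 8 + 0
= -5

-5


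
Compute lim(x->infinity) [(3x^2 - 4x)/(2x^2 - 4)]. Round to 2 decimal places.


For limits at infinity with equal-degree polynomials,
we compare leading coefficients.
Numerator leading term: 3x^2
Denominator leading term: 2x^2
Divide both by x^2:
lim = (3 - 4/x) / (2 - 4/x^2)
As x -> infinity, the 1/x and 1/x^2 terms vanish:
= 3/2 = 1.50

1.50


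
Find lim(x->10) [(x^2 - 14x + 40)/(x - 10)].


Direct substitution gives 0/0, so we factor the numerator.
Factor: (x^2 - 14x + 40) = (x - 10)(x - 4)
Cancel the common factor (x - 10):
(x^2 - 14x + 40)/(x - 10) = (x - 4)
Now substitute x = 10:
= (10) - (4) = 6

6


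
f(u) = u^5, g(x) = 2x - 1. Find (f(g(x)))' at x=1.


Using the chain rule: (f(g(x)))' = f'(g(x)) * g'(x)
First, find g(1):
g(1) = 2 * 1 - 1 = 1
Next, f'(u) = 5u^4
And g'(x) = 2
So f'(g(1)) * g'(1)
= 5 * 1^4 * 2
= 5 * 1 * 2
= 10

10


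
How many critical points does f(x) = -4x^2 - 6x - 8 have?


Find where f'(x) = 0:
f'(x) = -8x - 6
Set f'(x) = 0:
-8x - 6 = 0
x = 6 / (-8) = -3/4
This is a linear equation in x, so there is exactly one solution.
Number of critical points: 1

1


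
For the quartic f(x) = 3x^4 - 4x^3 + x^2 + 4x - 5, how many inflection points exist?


Inflection points occur where f''(x) = 0 and concavity changes.
f(x) = 3x^4 - 4x^3 + x^2 + 4x - 5
f'(x) = 12x^3 - 12x^2 + 2x + 4
f''(x) = 36x^2 - 24x + 2
This is a quadratic in x. Use the discriminant to count real roots.
Discriminant = (-24)^2 - 4 * 36 * 2
= 576 - 288
= 288
Since discriminant > 0, f''(x) = 0 has 2 distinct real solutions.
A quadratic with two distinct real roots changes sign at each root, so concavity changes at both.
Number of inflection points: 2

2


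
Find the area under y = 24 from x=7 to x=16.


The area under a constant function y = 24 is a rectangle.
Width = 16 - 7 = 9
Height = 24
Area = width * height
= 9 * 24
= 216

216


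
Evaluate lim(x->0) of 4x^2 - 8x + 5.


Since polynomials are continuous, we use direct substitution.
lim(x->0) of 4x^2 - 8x + 5
= 4 * 0^2 - 8 * 0 + 5
= 0 + 0 + 5
= 5

5


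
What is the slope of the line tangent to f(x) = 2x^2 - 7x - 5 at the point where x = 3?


The slope of the tangent line equals f'(x) at the point.
f(x) = 2x^2 - 7x - 5
f'(x) = 4x - 7
At x = 3:
f'(3) = 4 * 3 - 7
= 12 - 7
= 5

5


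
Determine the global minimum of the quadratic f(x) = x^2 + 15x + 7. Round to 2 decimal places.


For a quadratic f(x) = ax^2 + bx + c with a > 0, the minimum is at the vertex.
Vertex x-coordinate: x = -b/(2a)
x = -(15) / (2 * 1)
x = -15/2
Substitute back to find the minimum value:
f(-15/2) = 1 * (-15/2)^2 + 15 * (-15/2) + 7
= 225/4 - 225/2 + 7
= -197/4 = -49.25

-49.25


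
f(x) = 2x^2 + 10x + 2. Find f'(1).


Differentiate term by term using power and sum rules:
f(x) = 2x^2 + 10x + 2
f'(x) = 4x + 10
Substitute x = 1:
f'(1) = 4 * 1 + 10
= 4 + 10
= 14

14


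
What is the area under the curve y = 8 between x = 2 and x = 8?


The area under a constant function y = 8 is a rectangle.
Width = 8 - 2 = 6
Height = 8
Area = width * height
= 6 * 8
= 48

48


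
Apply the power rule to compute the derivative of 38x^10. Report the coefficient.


We apply the power rule: d/dx [ax^n] = a*n * x^(n-1)
d/dx [38x^10]
= 38 * 10 * x^(10-1)
= 380x^9
The coefficient is 380

380


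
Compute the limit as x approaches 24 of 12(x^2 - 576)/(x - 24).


Direct substitution gives 0/0, so we factor the numerator.
Factor: 12(x^2 - 576) = 12 * (x - 24)(x + 24)
Cancel the common factor (x - 24):
12(x^2 - 576)/(x - 24) = 12 * (x + 24)
Now substitute x = 24:
= 12 * (24 + 24) = 576

576


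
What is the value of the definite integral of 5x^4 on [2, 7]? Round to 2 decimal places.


Find the antiderivative of 5x^4:
F(x) = 5/5 * x^5
Apply the Fundamental Theorem of Calculus:
F(7) - F(2)
= 5/5 * 7^5 - 5/5 * 2^5
= 5/5 * (16807 - 32)
= 5/5 * 16775
= 16775 = 16775.00

16775.00


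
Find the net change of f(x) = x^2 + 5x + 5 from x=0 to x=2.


Net change = f(b) - f(a)
f(x) = x^2 + 5x + 5
Compute f(2):
f(2) = 1 * 2^2 + 5 * 2 + 5
= 4 + 10 + 5
= 19
Compute f(0):
f(0) = 1 * 0^2 + 5 * 0 + 5
= 0 + 0 + 5
= 5
Net change = 19 - 5 = 14

14


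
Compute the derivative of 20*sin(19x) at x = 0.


Apply the chain rule to differentiate 20*sin(19x):
d/dx [20*sin(19x)]
= 20 * cos(19x) * d/dx(19x)
= 20 * 19 * cos(19x)
= 380 * cos(19x)
Evaluate at x = 0:
= 380 * cos(0)
= 380 * 1
= 380

380


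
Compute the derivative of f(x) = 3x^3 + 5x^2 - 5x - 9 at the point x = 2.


Differentiate f(x) = 3x^3 + 5x^2 - 5x - 9 term by term:
f'(x) = 9x^2 + 10x - 5
Substitute x = 2:
f'(2) = 9 * 2^2 + 10 * 2 - 5
= 36 + 20 - 5
= 51

51


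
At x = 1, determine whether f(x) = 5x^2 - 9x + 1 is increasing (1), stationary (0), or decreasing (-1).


Compute f'(x) to determine behavior:
f'(x) = 10x - 9
f'(1) = 10 * 1 - 9
= 10 - 9
= 1
Since f'(1) > 0, the function is increasing (1)

1


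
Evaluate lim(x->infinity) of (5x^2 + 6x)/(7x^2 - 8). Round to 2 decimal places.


For limits at infinity with equal-degree polynomials,
we compare leading coefficients.
Numerator leading term: 5x^2
Denominator leading term: 7x^2
Divide both by x^2:
lim = (5 + 6/x) / (7 - 8/x^2)
As x -> infinity, the 1/x and 1/x^2 terms vanish:
= 5/7 ≈ 0.71

0.71


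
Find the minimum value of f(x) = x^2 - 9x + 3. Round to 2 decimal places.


For a quadratic f(x) = ax^2 + bx + c with a > 0, the minimum is at the vertex.
Vertex x-coordinate: x = -b/(2a)
x = -(-9) / (2 * 1)
x = 9/2
Substitute back to find the minimum value:
f(9/2) = 1 * (9/2)^2 - 9 * (9/2) + 3
= 81/4 - 81/2 + 3
= -69/4 = -17.25

-17.25


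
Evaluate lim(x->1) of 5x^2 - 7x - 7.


Since polynomials are continuous, we use direct substitution.
lim(x->1) of 5x^2 - 7x - 7
= 5 * 1^2 - 7 * 1 - 7
= 5 - 7 - 7
= -9

-9


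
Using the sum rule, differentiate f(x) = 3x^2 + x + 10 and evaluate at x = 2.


Differentiate term by term using power and sum rules:
f(x) = 3x^2 + x + 10
f'(x) = 6x + 1
Substitute x = 2:
f'(2) = 6 * 2 + 1
= 12 + 1
= 13

13


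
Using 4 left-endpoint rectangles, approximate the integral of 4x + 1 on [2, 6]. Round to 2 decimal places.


Left Riemann sum uses left endpoints of each subinterval.
Interval: [2, 6], n = 4
dx = (6 - 2) / 4 = 1
Left endpoints: [2, 3, 4, 5]
f values: [9, 13, 17, 21]
Sum = dx * (sum of f values)
= 1 * 60
= 60 = 60.00

60.00


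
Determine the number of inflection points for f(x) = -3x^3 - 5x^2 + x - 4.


Inflection points occur where f''(x) = 0 and concavity changes.
f(x) = -3x^3 - 5x^2 + x - 4
f'(x) = -9x^2 - 10x + 1
f''(x) = -18x - 10
Set f''(x) = 0:
-18x - 10 = 0
x = 10 / (-18) = -5/9
Since f''(x) is linear (degree 1), it changes sign at this point.
Therefore there is exactly 1 inflection point.

1


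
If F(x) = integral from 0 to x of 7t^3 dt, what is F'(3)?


By the Fundamental Theorem of Calculus (Part 1):
If F(x) = integral from 0 to x of f(t) dt, then F'(x) = f(x)
Here f(t) = 7t^3
So F'(x) = 7x^3
Evaluate at x = 3:
F'(3) = 7 * 3^3
= 7 * 27
= 189

189


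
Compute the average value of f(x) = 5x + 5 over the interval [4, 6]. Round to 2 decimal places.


Average value = 1/(b-a) * integral from a to b of f(x) dx
First compute the integral of 5x + 5:
F(x) = (5/2)x^2 + 5x
F(6) = 5/2 * 36 + 5 * 6 = 120
F(4) = 5/2 * 16 + 5 * 4 = 60
Integral = 120 - 60 = 60
Average = 60 / (6 - 4) = 60 / 2
= 30 = 30.00

30.00


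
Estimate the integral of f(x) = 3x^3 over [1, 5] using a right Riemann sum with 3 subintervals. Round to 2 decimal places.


Right Riemann sum uses right endpoints of each subinterval.
Interval: [1, 5], n = 3
dx = (5 - 1) / 3 = 4/3
Right endpoints: [7/3, 11/3, 5]
f values: [343/9, 1331/9, 375]
Sum = dx * (sum of f values)
= 4/3 * 561
= 748 = 748.00

748.00


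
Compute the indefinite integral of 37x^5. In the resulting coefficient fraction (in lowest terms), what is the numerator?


Apply the power rule for integration:
integral of ax^n dx = a/(n+1) * x^(n+1) + C
integral of 37x^5 dx
= 37/6 * x^6 + C
The coefficient in lowest terms is 37/6, and its numerator is 37

37


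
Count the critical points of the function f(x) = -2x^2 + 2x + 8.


Find where f'(x) = 0:
f'(x) = -4x + 2
Set f'(x) = 0:
-4x + 2 = 0
x = -2 / (-4) = 1/2
This is a linear equation in x, so there is exactly one solution.
Number of critical points: 1

1


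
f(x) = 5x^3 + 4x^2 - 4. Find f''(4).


First derivative:
f'(x) = 15x^2 + 8x
Second derivative:
f''(x) = 30x + 8
Substitute x = 4:
f''(4) = 30 * 4 + 8
= 120 + 8
= 128

128


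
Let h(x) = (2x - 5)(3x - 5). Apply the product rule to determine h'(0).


Let u(x) = 2x - 5 and v(x) = 3x - 5
u'(x) = 2
v'(x) = 3
Product rule: h'(x) = u'(x)*v(x) + u(x)*v'(x)
= 2 * (3x - 5) + (2x - 5) * 3
At x = 0:
u(0) = 2 * 0 - 5 = -5
v(0) = 3 * 0 - 5 = -5
h'(0) = 2 * (-5) + (-5) * 3
= -10 - 15
= -25

-25


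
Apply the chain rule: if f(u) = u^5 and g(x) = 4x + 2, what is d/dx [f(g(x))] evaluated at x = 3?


Using the chain rule: (f(g(x)))' = f'(g(x)) * g'(x)
First, find g(3):
g(3) = 4 * 3 + 2 = 14
Next, f'(u) = 5u^4
And g'(x) = 4
So f'(g(3)) * g'(3)
= 5 * 14^4 * 4
= 5 * 38416 * 4
= 768320

768320


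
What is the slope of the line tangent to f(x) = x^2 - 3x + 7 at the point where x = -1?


The slope of the tangent line equals f'(x) at the point.
f(x) = x^2 - 3x + 7
f'(x) = 2x - 3
At x = -1:
f'(-1) = 2 * (-1) - 3
= -2 - 3
= -5

-5


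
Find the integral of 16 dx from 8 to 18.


The integral of a constant k over [a, b] equals k * (b - a).
integral from 8 to 18 of 16 dx
= 16 * (18 - 8)
= 16 * 10
= 160

160


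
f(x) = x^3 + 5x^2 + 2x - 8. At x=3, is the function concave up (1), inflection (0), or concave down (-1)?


Concavity is determined by the sign of f''(x).
f(x) = x^3 + 5x^2 + 2x - 8
f'(x) = 3x^2 + 10x + 2
f''(x) = 6x + 10
f''(3) = 6 * 3 + 10
= 18 + 10
= 28
Since f''(3) > 0, the function is concave up (1)

1


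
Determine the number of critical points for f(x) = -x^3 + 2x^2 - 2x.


Find where f'(x) = 0:
f(x) = -x^3 + 2x^2 - 2x
f'(x) = -3x^2 + 4x - 2
This is a quadratic in x. Use the discriminant to count real roots.
Discriminant = (4)^2 - 4 * (-3) * (-2)
= 16 - 24
= -8
Since discriminant < 0, f'(x) = 0 has no real solutions.
Number of critical points: 0

0


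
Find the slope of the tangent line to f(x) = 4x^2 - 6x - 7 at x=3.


The slope of the tangent line equals f'(x) at the point.
f(x) = 4x^2 - 6x - 7
f'(x) = 8x - 6
At x = 3:
f'(3) = 8 * 3 - 6
= 24 - 6
= 18

18


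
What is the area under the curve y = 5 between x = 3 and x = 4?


The area under a constant function y = 5 is a rectangle.
Width = 4 - 3 = 1
Height = 5
Area = width * height
= 1 * 5
= 5

5


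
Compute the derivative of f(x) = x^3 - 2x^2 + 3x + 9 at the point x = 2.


Differentiate f(x) = x^3 - 2x^2 + 3x + 9 term by term:
f'(x) = 3x^2 - 4x + 3
Substitute x = 2:
f'(2) = 3 * 2^2 - 4 * 2 + 3
= 12 - 8 + 3
= 7

7


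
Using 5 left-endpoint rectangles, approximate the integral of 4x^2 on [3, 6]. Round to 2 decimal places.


Left Riemann sum uses left endpoints of each subinterval.
Interval: [3, 6], n = 5
dx = (6 - 3) / 5 = 3/5
Left endpoints: [3, 18/5, 21/5, 24/5, 27/5]
f values: [36, 1296/25, 1764/25, 2304/25, 2916/25]
Sum = dx * (sum of f values)
= 3/5 * 1836/5
= 5508/25 = 220.32

220.32


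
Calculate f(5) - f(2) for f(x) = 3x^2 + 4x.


Net change = f(b) - f(a)
f(x) = 3x^2 + 4x
Compute f(5):
f(5) = 3 * 5^2 + 4 * 5 + 0
= 75 + 20 + 0
= 95
Compute f(2):
f(2) = 3 * 2^2 + 4 * 2 + 0
= 12 + 8 + 0
= 20
Net change = 95 - 20 = 75

75


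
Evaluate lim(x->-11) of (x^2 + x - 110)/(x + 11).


Direct substitution gives 0/0, so we factor the numerator.
Factor: (x^2 + x - 110) = (x + 11)(x - 10)
Cancel the common factor (x + 11):
(x^2 + x - 110)/(x + 11) = (x - 10)
Now substitute x = -11:
= (-11) - (10) = -21

-21


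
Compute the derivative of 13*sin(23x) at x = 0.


Apply the chain rule to differentiate 13*sin(23x):
d/dx [13*sin(23x)]
= 13 * cos(23x) * d/dx(23x)
= 13 * 23 * cos(23x)
= 299 * cos(23x)
Evaluate at x = 0:
= 299 * cos(0)
= 299 * 1
= 299

299


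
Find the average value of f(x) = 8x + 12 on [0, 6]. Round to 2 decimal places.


Average value = 1/(b-a) * integral from a to b of f(x) dx
First compute the integral of 8x + 12:
F(x) = 4x^2 + 12x
F(6) = 4 * 36 + 12 * 6 = 216
F(0) = 4 * 0 + 12 * 0 = 0
Integral = 216 - 0 = 216
Average = 216 / (6 - 0) = 216 / 6
= 36 = 36.00

36.00


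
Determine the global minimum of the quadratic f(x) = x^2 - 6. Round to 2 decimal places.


For a quadratic f(x) = ax^2 + bx + c with a > 0, the minimum is at the vertex.
Vertex x-coordinate: x = -b/(2a)
x = -(0) / (2 * 1)
x = 0/2 = 0
Substitute back to find the minimum value:
f(0) = 1 * 0^2 + 0 * 0 - 6
= 0 + 0 - 6
= -6 = -6.00

-6.00


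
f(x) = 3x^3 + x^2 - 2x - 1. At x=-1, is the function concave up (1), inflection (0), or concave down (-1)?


Concavity is determined by the sign of f''(x).
f(x) = 3x^3 + x^2 - 2x - 1
f'(x) = 9x^2 + 2x - 2
f''(x) = 18x + 2
f''(-1) = 18 * (-1) + 2
= -18 + 2
= -16
Since f''(-1) < 0, the function is concave down (-1)

-1


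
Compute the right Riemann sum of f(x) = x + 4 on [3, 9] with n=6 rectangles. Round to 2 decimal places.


Right Riemann sum uses right endpoints of each subinterval.
Interval: [3, 9], n = 6
dx = (9 - 3) / 6 = 1
Right endpoints: [4, 5, 6, 7, 8, 9]
f values: [8, 9, 10, 11, 12, 13]
Sum = dx * (sum of f values)
= 1 * 63
= 63 = 63.00

63.00


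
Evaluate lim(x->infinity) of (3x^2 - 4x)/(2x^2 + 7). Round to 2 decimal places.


For limits at infinity with equal-degree polynomials,
we compare leading coefficients.
Numerator leading term: 3x^2
Denominator leading term: 2x^2
Divide both by x^2:
lim = (3 - 4/x) / (2 + 7/x^2)
As x -> infinity, the 1/x and 1/x^2 terms vanish:
= 3/2 = 1.50

1.50


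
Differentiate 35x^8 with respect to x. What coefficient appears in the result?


We apply the power rule: d/dx [ax^n] = a*n * x^(n-1)
d/dx [35x^8]
= 35 * 8 * x^(8-1)
= 280x^7
The coefficient is 280

280


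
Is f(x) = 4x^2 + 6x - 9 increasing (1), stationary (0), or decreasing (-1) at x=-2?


Compute f'(x) to determine behavior:
f'(x) = 8x + 6
f'(-2) = 8 * (-2) + 6
= -16 + 6
= -10
Since f'(-2) < 0, the function is decreasing (-1)

-1


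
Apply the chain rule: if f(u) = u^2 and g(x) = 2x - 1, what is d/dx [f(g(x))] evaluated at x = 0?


Using the chain rule: (f(g(x)))' = f'(g(x)) * g'(x)
First, find g(0):
g(0) = 2 * 0 - 1 = -1
Next, f'(u) = 2u
And g'(x) = 2
So f'(g(0)) * g'(0)
= 2 * (-1) * 2
= -4

-4


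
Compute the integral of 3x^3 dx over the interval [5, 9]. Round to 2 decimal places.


Find the antiderivative of 3x^3:
F(x) = 3/4 * x^4
Apply the Fundamental Theorem of Calculus:
F(9) - F(5)
= 3/4 * 9^4 - 3/4 * 5^4
= 3/4 * (6561 - 625)
= 3/4 * 5936
= 4452 = 4452.00

4452.00


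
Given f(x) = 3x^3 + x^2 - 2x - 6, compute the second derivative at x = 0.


First derivative:
f'(x) = 9x^2 + 2x - 2
Second derivative:
f''(x) = 18x + 2
Substitute x = 0:
f''(0) = 18 * 0 + 2
= 0 + 2
= 2

2


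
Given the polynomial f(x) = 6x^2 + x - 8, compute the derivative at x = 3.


Differentiate term by term using power and sum rules:
f(x) = 6x^2 + x - 8
f'(x) = 12x + 1
Substitute x = 3:
f'(3) = 12 * 3 + 1
= 36 + 1
= 37

37


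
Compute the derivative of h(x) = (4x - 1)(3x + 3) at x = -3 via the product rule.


Let u(x) = 4x - 1 and v(x) = 3x + 3
u'(x) = 4
v'(x) = 3
Product rule: h'(x) = u'(x)*v(x) + u(x)*v'(x)
= 4 * (3x + 3) + (4x - 1) * 3
At x = -3:
u(-3) = 4 * (-3) - 1 = -13
v(-3) = 3 * (-3) + 3 = -6
h'(-3) = 4 * (-6) + (-13) * 3
= -24 - 39
= -63

-63


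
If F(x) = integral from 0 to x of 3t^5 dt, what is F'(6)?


By the Fundamental Theorem of Calculus (Part 1):
If F(x) = integral from 0 to x of f(t) dt, then F'(x) = f(x)
Here f(t) = 3t^5
So F'(x) = 3x^5
Evaluate at x = 6:
F'(6) = 3 * 6^5
= 3 * 7776
= 23328

23328


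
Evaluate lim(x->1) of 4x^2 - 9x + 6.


Since polynomials are continuous, we use direct substitution.
lim(x->1) of 4x^2 - 9x + 6
= 4 * 1^2 - 9 * 1 + 6
= 4 - 9 + 6
= 1

1


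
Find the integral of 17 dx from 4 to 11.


The integral of a constant k over [a, b] equals k * (b - a).
integral from 4 to 11 of 17 dx
= 17 * (11 - 4)
= 17 * 7
= 119

119


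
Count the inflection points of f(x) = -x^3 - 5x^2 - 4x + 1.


Inflection points occur where f''(x) = 0 and concavity changes.
f(x) = -x^3 - 5x^2 - 4x + 1
f'(x) = -3x^2 - 10x - 4
f''(x) = -6x - 10
Set f''(x) = 0:
-6x - 10 = 0
x = 10 / (-6) = -5/3
Since f''(x) is linear (degree 1), it changes sign at this point.
Therefore there is exactly 1 inflection point.

1


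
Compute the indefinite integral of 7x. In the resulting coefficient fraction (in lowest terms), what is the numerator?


Apply the power rule for integration:
integral of ax^n dx = a/(n+1) * x^(n+1) + C
integral of 7x dx
= 7/2 * x^2 + C
The coefficient in lowest terms is 7/2, and its numerator is 7

7


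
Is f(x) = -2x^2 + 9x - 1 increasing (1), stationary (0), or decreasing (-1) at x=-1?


Compute f'(x) to determine behavior:
f'(x) = -4x + 9
f'(-1) = -4 * (-1) + 9
= 4 + 9
= 13
Since f'(-1) > 0, the function is increasing (1)

1


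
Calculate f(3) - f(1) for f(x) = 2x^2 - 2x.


Net change = f(b) - f(a)
f(x) = 2x^2 - 2x
Compute f(3):
f(3) = 2 * 3^2 - 2 * 3 + 0
= 18 - 6 + 0
= 12
Compute f(1):
f(1) = 2 * 1^2 - 2 * 1 + 0
= 2 - 2 + 0
= 0
Net change = 12 - 0 = 12

12


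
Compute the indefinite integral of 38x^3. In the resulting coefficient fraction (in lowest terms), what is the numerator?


Apply the power rule for integration:
integral of ax^n dx = a/(n+1) * x^(n+1) + C
integral of 38x^3 dx
= 38/4 * x^4 + C
= 19/2 * x^4 + C
The coefficient in lowest terms is 19/2, and its numerator is 19

19


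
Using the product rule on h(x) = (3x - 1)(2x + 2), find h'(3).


Let u(x) = 3x - 1 and v(x) = 2x + 2
u'(x) = 3
v'(x) = 2
Product rule: h'(x) = u'(x)*v(x) + u(x)*v'(x)
= 3 * (2x + 2) + (3x - 1) * 2
At x = 3:
u(3) = 3 * 3 - 1 = 8
v(3) = 2 * 3 + 2 = 8
h'(3) = 3 * 8 + 8 * 2
= 24 + 16
= 40

40


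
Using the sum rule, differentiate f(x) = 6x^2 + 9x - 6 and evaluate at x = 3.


Differentiate term by term using power and sum rules:
f(x) = 6x^2 + 9x - 6
f'(x) = 12x + 9
Substitute x = 3:
f'(3) = 12 * 3 + 9
= 36 + 9
= 45

45


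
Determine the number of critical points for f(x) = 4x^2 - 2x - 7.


Find where f'(x) = 0:
f'(x) = 8x - 2
Set f'(x) = 0:
8x - 2 = 0
x = 2 / 8 = 1/4
This is a linear equation in x, so there is exactly one solution.
Number of critical points: 1

1


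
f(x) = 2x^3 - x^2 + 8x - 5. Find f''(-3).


First derivative:
f'(x) = 6x^2 - 2x + 8
Second derivative:
f''(x) = 12x - 2
Substitute x = -3:
f''(-3) = 12 * (-3) - 2
= -36 - 2
= -38

-38


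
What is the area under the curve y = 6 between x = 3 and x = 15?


The area under a constant function y = 6 is a rectangle.
Width = 15 - 3 = 12
Height = 6
Area = width * height
= 12 * 6
= 72

72


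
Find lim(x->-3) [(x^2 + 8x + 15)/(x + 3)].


Direct substitution gives 0/0, so we factor the numerator.
Factor: (x^2 + 8x + 15) = (x + 3)(x + 5)
Cancel the common factor (x + 3):
(x^2 + 8x + 15)/(x + 3) = (x + 5)
Now substitute x = -3:
= (-3) - (-5) = 2

2


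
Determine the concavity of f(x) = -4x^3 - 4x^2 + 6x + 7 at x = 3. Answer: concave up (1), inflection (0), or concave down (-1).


Concavity is determined by the sign of f''(x).
f(x) = -4x^3 - 4x^2 + 6x + 7
f'(x) = -12x^2 - 8x + 6
f''(x) = -24x - 8
f''(3) = -24 * 3 - 8
= -72 - 8
= -80
Since f''(3) < 0, the function is concave down (-1)

-1


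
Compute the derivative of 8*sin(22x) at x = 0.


Apply the chain rule to differentiate 8*sin(22x):
d/dx [8*sin(22x)]
= 8 * cos(22x) * d/dx(22x)
= 8 * 22 * cos(22x)
= 176 * cos(22x)
Evaluate at x = 0:
= 176 * cos(0)
= 176 * 1
= 176

176


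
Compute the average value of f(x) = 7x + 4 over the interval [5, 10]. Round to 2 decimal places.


Average value = 1/(b-a) * integral from a to b of f(x) dx
First compute the integral of 7x + 4:
F(x) = (7/2)x^2 + 4x
F(10) = 7/2 * 100 + 4 * 10 = 390
F(5) = 7/2 * 25 + 4 * 5 = 215/2
Integral = 390 - 215/2 = 565/2
Average = (565/2) / (10 - 5) = (565/2) / 5
= 113/2 = 56.50

56.50


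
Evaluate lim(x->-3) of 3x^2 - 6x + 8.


Since polynomials are continuous, we use direct substitution.
lim(x->-3) of 3x^2 - 6x + 8
= 3 * (-3)^2 - 6 * (-3) + 8
= 27 + 18 + 8
= 53

53
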